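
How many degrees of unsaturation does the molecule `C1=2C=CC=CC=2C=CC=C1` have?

Molecular formula from the SMILES: C10H8.
DoU = (2C + 2 + N − H − X)/2 = (2·10 + 2 + 0 − 8 − 0)/2 = 14/2 = 7.
(Structurally: 2 ring(s) + 5 π bond(s) = 7.)

7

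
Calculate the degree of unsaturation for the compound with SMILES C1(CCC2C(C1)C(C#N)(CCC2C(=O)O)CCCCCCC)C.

5

Molecular formula from the SMILES: C20H33NO2.
DoU = (2C + 2 + N − H − X)/2 = (2·20 + 2 + 1 − 33 − 0)/2 = 10/2 = 5.
(Structurally: 2 ring(s) + 3 π bond(s) = 5.)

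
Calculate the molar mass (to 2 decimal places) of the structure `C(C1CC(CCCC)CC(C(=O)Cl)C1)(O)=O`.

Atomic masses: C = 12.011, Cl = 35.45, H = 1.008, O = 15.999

246.73

Molecular formula: C12H19ClO3.
M = 12×12.011 + 1×35.45 + 19×1.008 + 3×15.999 = 246.73 g/mol.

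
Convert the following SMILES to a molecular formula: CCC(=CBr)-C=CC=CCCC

C11H17Br

Heavy atoms from the SMILES: 1 Br, 11 C.
Implicit hydrogens by atom environment:
  5 × C: 1 H each → 5
  3 × C: 2 H each → 6
  2 × C: 3 H each → 6
  1 × Br: no H
  1 × C: no H
  Total hydrogens = 17.
Molecular formula: C11H17Br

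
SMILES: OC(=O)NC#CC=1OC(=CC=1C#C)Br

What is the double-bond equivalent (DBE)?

Molecular formula from the SMILES: C9H4BrNO3.
DoU = (2C + 2 + N − H − X)/2 = (2·9 + 2 + 1 − 4 − 1)/2 = 16/2 = 8.
(Structurally: 1 ring(s) + 7 π bond(s) = 8.)

8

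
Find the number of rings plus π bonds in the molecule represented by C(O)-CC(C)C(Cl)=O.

Molecular formula from the SMILES: C5H9ClO2.
DoU = (2C + 2 + N − H − X)/2 = (2·5 + 2 + 0 − 9 − 1)/2 = 2/2 = 1.
(Structurally: 0 ring(s) + 1 π bond(s) = 1.)

1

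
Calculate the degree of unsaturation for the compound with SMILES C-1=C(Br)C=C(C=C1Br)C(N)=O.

Molecular formula from the SMILES: C7H5Br2NO.
DoU = (2C + 2 + N − H − X)/2 = (2·7 + 2 + 1 − 5 − 2)/2 = 10/2 = 5.
(Structurally: 1 ring(s) + 4 π bond(s) = 5.)

5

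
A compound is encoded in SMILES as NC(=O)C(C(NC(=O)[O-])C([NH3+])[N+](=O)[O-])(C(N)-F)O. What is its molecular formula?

C6H12FN5O6

Heavy atoms from the SMILES: 6 C, 1 F, 5 N, 6 O.
Implicit hydrogens by atom environment:
  3 × C: 1 H each → 3
  3 × C: no H
  3 × O: no H
  2 × N: 2 H each → 4
  2 × O (charge -1): no H
  1 × F: no H
  1 × N (charge +1): 3 H
  1 × N: 1 H
  1 × N (charge +1): no H
  1 × O: 1 H
  Total hydrogens = 12.
Molecular formula: C6H12FN5O6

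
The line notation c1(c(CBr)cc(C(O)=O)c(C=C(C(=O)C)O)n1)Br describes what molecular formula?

C11H9Br2NO4

Heavy atoms from the SMILES: 2 Br, 11 C, 1 N, 4 O.
Implicit hydrogens by atom environment:
  4 × C (aromatic): no H
  3 × C: no H
  2 × Br: no H
  2 × O: 1 H each → 2
  2 × O: no H
  1 × C: 3 H
  1 × C: 2 H
  1 × C (aromatic): 1 H
  1 × C: 1 H
  1 × N (aromatic): no H
  Total hydrogens = 9.
Molecular formula: C11H9Br2NO4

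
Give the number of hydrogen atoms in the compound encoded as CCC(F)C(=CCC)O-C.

15

Hydrogens are implicit in SMILES; fill each atom to its normal valence:
  3 × C: 3 H each → 9
  2 × C: 2 H each → 4
  2 × C: 1 H each → 2
  1 × C: no H
  1 × F: no H
  1 × O: no H
  Total hydrogens = 15.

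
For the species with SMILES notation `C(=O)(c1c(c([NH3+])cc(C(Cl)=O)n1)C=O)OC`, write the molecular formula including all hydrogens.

C9H8ClN2O4+

Heavy atoms from the SMILES: 9 C, 1 Cl, 2 N, 4 O.
Implicit hydrogens by atom environment:
  4 × C (aromatic): no H
  4 × O: no H
  2 × C: no H
  1 × C: 3 H
  1 × C (aromatic): 1 H
  1 × C: 1 H
  1 × Cl: no H
  1 × N (charge +1): 3 H
  1 × N (aromatic): no H
  Total hydrogens = 8.
Net charge +1.
Molecular formula: C9H8ClN2O4+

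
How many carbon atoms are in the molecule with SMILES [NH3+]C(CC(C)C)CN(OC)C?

8

The symbol for carbon appears 8 times in the SMILES.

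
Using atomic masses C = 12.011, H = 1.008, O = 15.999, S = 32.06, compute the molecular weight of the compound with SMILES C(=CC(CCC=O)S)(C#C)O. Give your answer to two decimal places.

170.23

Molecular formula: C8H10O2S.
M = 8×12.011 + 10×1.008 + 2×15.999 + 1×32.06 = 170.23 g/mol.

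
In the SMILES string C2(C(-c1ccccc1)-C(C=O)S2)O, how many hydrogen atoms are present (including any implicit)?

10

Hydrogens are implicit in SMILES; fill each atom to its normal valence:
  5 × C (aromatic): 1 H each → 5
  4 × C: 1 H each → 4
  1 × C (aromatic): no H
  1 × O: 1 H
  1 × O: no H
  1 × S: no H
  Total hydrogens = 10.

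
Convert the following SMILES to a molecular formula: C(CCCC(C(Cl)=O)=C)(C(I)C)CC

Heavy atoms from the SMILES: 11 C, 1 Cl, 1 I, 1 O.
Implicit hydrogens by atom environment:
  5 × C: 2 H each → 10
  2 × C: 3 H each → 6
  2 × C: 1 H each → 2
  2 × C: no H
  1 × Cl: no H
  1 × I: no H
  1 × O: no H
  Total hydrogens = 18.
Molecular formula: C11H18ClIO

C11H18ClIO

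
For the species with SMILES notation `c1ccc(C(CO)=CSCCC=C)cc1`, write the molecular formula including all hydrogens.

Heavy atoms from the SMILES: 13 C, 1 O, 1 S.
Implicit hydrogens by atom environment:
  5 × C (aromatic): 1 H each → 5
  4 × C: 2 H each → 8
  2 × C: 1 H each → 2
  1 × C: no H
  1 × C (aromatic): no H
  1 × O: 1 H
  1 × S: no H
  Total hydrogens = 16.
Molecular formula: C13H16OS

C13H16OS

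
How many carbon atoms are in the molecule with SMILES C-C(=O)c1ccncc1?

The symbol for carbon appears 7 times in the SMILES. Lowercase c denotes aromatic carbon and counts toward C.

7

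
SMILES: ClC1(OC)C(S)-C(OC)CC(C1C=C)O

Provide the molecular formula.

Heavy atoms from the SMILES: 10 C, 1 Cl, 3 O, 1 S.
Implicit hydrogens by atom environment:
  5 × C: 1 H each → 5
  2 × C: 3 H each → 6
  2 × C: 2 H each → 4
  2 × O: no H
  1 × C: no H
  1 × Cl: no H
  1 × O: 1 H
  1 × S: 1 H
  Total hydrogens = 17.
Molecular formula: C10H17ClO3S

C10H17ClO3S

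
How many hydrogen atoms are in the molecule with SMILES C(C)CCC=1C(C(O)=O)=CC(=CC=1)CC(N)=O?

17

Hydrogens are implicit in SMILES; fill each atom to its normal valence:
  4 × C: 2 H each → 8
  3 × C (aromatic): 1 H each → 3
  3 × C (aromatic): no H
  2 × C: no H
  2 × O: no H
  1 × C: 3 H
  1 × N: 2 H
  1 × O: 1 H
  Total hydrogens = 17.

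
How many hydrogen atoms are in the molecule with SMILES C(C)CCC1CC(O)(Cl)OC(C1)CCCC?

25

Hydrogens are implicit in SMILES; fill each atom to its normal valence:
  8 × C: 2 H each → 16
  2 × C: 3 H each → 6
  2 × C: 1 H each → 2
  1 × C: no H
  1 × Cl: no H
  1 × O: 1 H
  1 × O: no H
  Total hydrogens = 25.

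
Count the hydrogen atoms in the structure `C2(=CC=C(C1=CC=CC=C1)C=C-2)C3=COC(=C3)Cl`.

11

Hydrogens are implicit in SMILES; fill each atom to its normal valence:
  11 × C (aromatic): 1 H each → 11
  5 × C (aromatic): no H
  1 × Cl: no H
  1 × O (aromatic): no H
  Total hydrogens = 11.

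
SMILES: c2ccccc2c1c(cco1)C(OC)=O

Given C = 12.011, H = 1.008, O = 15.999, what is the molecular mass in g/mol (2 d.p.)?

Molecular formula: C12H10O3.
M = 12×12.011 + 10×1.008 + 3×15.999 = 202.21 g/mol.

202.21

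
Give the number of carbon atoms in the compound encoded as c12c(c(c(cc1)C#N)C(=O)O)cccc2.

The symbol for carbon appears 12 times in the SMILES. Lowercase c denotes aromatic carbon and counts toward C.

12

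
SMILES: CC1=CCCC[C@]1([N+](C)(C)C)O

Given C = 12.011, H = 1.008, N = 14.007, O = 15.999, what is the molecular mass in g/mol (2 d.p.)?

Molecular formula: C10H20NO+.
M = 10×12.011 + 20×1.008 + 1×14.007 + 1×15.999 = 170.28 g/mol.

170.28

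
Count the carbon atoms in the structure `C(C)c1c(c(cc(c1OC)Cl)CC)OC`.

12

The symbol for carbon appears 12 times in the SMILES. Lowercase c denotes aromatic carbon and counts toward C.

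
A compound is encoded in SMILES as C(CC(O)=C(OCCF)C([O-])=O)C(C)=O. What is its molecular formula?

Heavy atoms from the SMILES: 9 C, 1 F, 5 O.
Implicit hydrogens by atom environment:
  4 × C: 2 H each → 8
  4 × C: no H
  3 × O: no H
  1 × C: 3 H
  1 × F: no H
  1 × O: 1 H
  1 × O (charge -1): no H
  Total hydrogens = 12.
Net charge -1.
Molecular formula: C9H12FO5-

C9H12FO5-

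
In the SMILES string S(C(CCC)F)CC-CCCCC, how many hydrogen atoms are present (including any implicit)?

Hydrogens are implicit in SMILES; fill each atom to its normal valence:
  8 × C: 2 H each → 16
  2 × C: 3 H each → 6
  1 × C: 1 H
  1 × F: no H
  1 × S: no H
  Total hydrogens = 23.

23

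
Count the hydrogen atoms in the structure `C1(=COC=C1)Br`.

3

Hydrogens are implicit in SMILES; fill each atom to its normal valence:
  3 × C (aromatic): 1 H each → 3
  1 × Br: no H
  1 × C (aromatic): no H
  1 × O (aromatic): no H
  Total hydrogens = 3.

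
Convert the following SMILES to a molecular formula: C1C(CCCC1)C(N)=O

Heavy atoms from the SMILES: 7 C, 1 N, 1 O.
Implicit hydrogens by atom environment:
  5 × C: 2 H each → 10
  1 × C: 1 H
  1 × C: no H
  1 × N: 2 H
  1 × O: no H
  Total hydrogens = 13.
Molecular formula: C7H13NO

C7H13NO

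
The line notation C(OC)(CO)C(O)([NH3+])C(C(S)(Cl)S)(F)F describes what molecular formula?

C6H13ClF2NO3S2+

Heavy atoms from the SMILES: 6 C, 1 Cl, 2 F, 1 N, 3 O, 2 S.
Implicit hydrogens by atom environment:
  3 × C: no H
  2 × F: no H
  2 × O: 1 H each → 2
  2 × S: 1 H each → 2
  1 × C: 3 H
  1 × C: 2 H
  1 × C: 1 H
  1 × Cl: no H
  1 × N (charge +1): 3 H
  1 × O: no H
  Total hydrogens = 13.
Net charge +1.
Molecular formula: C6H13ClF2NO3S2+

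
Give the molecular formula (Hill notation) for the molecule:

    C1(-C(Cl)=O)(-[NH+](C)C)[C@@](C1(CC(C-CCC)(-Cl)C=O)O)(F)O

C13H21Cl2FNO4+

Heavy atoms from the SMILES: 13 C, 2 Cl, 1 F, 1 N, 4 O.
Implicit hydrogens by atom environment:
  5 × C: no H
  4 × C: 2 H each → 8
  3 × C: 3 H each → 9
  2 × Cl: no H
  2 × O: 1 H each → 2
  2 × O: no H
  1 × C: 1 H
  1 × F: no H
  1 × N (charge +1): 1 H
  Total hydrogens = 21.
Net charge +1.
Molecular formula: C13H21Cl2FNO4+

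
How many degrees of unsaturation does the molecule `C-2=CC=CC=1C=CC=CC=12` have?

Molecular formula from the SMILES: C10H8.
DoU = (2C + 2 + N − H − X)/2 = (2·10 + 2 + 0 − 8 − 0)/2 = 14/2 = 7.
(Structurally: 2 ring(s) + 5 π bond(s) = 7.)

7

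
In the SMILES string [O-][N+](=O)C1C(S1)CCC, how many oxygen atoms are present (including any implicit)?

The symbol for oxygen appears 2 times in the SMILES.

2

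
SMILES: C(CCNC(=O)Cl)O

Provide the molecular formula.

Heavy atoms from the SMILES: 4 C, 1 Cl, 1 N, 2 O.
Implicit hydrogens by atom environment:
  3 × C: 2 H each → 6
  1 × C: no H
  1 × Cl: no H
  1 × N: 1 H
  1 × O: 1 H
  1 × O: no H
  Total hydrogens = 8.
Molecular formula: C4H8ClNO2

C4H8ClNO2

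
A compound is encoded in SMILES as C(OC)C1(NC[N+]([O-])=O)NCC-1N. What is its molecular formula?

Heavy atoms from the SMILES: 6 C, 4 N, 3 O.
Implicit hydrogens by atom environment:
  3 × C: 2 H each → 6
  2 × N: 1 H each → 2
  2 × O: no H
  1 × C: 3 H
  1 × C: 1 H
  1 × C: no H
  1 × N: 2 H
  1 × N (charge +1): no H
  1 × O (charge -1): no H
  Total hydrogens = 14.
Molecular formula: C6H14N4O3

C6H14N4O3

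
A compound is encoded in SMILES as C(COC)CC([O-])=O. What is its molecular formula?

C5H9O3-

Heavy atoms from the SMILES: 5 C, 3 O.
Implicit hydrogens by atom environment:
  3 × C: 2 H each → 6
  2 × O: no H
  1 × C: 3 H
  1 × C: no H
  1 × O (charge -1): no H
  Total hydrogens = 9.
Net charge -1.
Molecular formula: C5H9O3-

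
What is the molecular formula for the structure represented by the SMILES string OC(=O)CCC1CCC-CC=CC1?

Heavy atoms from the SMILES: 11 C, 2 O.
Implicit hydrogens by atom environment:
  7 × C: 2 H each → 14
  3 × C: 1 H each → 3
  1 × C: no H
  1 × O: 1 H
  1 × O: no H
  Total hydrogens = 18.
Molecular formula: C11H18O2

C11H18O2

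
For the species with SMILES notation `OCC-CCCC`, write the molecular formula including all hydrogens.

C6H14O

Heavy atoms from the SMILES: 6 C, 1 O.
Implicit hydrogens by atom environment:
  5 × C: 2 H each → 10
  1 × C: 3 H
  1 × O: 1 H
  Total hydrogens = 14.
Molecular formula: C6H14O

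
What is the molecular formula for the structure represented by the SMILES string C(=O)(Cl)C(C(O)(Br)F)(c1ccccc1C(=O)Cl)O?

C10H6BrCl2FO4

Heavy atoms from the SMILES: 1 Br, 10 C, 2 Cl, 1 F, 4 O.
Implicit hydrogens by atom environment:
  4 × C (aromatic): 1 H each → 4
  4 × C: no H
  2 × C (aromatic): no H
  2 × Cl: no H
  2 × O: 1 H each → 2
  2 × O: no H
  1 × Br: no H
  1 × F: no H
  Total hydrogens = 6.
Molecular formula: C10H6BrCl2FO4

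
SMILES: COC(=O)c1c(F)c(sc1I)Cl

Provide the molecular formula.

Heavy atoms from the SMILES: 6 C, 1 Cl, 1 F, 1 I, 2 O, 1 S.
Implicit hydrogens by atom environment:
  4 × C (aromatic): no H
  2 × O: no H
  1 × C: 3 H
  1 × C: no H
  1 × Cl: no H
  1 × F: no H
  1 × I: no H
  1 × S (aromatic): no H
  Total hydrogens = 3.
Molecular formula: C6H3ClFIO2S

C6H3ClFIO2S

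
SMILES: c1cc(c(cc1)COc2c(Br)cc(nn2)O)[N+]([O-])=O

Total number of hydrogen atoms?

Hydrogens are implicit in SMILES; fill each atom to its normal valence:
  5 × C (aromatic): 1 H each → 5
  5 × C (aromatic): no H
  2 × N (aromatic): no H
  2 × O: no H
  1 × Br: no H
  1 × C: 2 H
  1 × N (charge +1): no H
  1 × O: 1 H
  1 × O (charge -1): no H
  Total hydrogens = 8.

8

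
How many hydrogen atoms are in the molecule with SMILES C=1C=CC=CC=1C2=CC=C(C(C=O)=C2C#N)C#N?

8

Hydrogens are implicit in SMILES; fill each atom to its normal valence:
  7 × C (aromatic): 1 H each → 7
  5 × C (aromatic): no H
  2 × C: no H
  2 × N: no H
  1 × C: 1 H
  1 × O: no H
  Total hydrogens = 8.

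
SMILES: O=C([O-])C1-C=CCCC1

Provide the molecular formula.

C7H9O2-

Heavy atoms from the SMILES: 7 C, 2 O.
Implicit hydrogens by atom environment:
  3 × C: 2 H each → 6
  3 × C: 1 H each → 3
  1 × C: no H
  1 × O: no H
  1 × O (charge -1): no H
  Total hydrogens = 9.
Net charge -1.
Molecular formula: C7H9O2-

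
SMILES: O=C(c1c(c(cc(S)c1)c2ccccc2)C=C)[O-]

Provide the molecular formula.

C15H11O2S-

Heavy atoms from the SMILES: 15 C, 2 O, 1 S.
Implicit hydrogens by atom environment:
  7 × C (aromatic): 1 H each → 7
  5 × C (aromatic): no H
  1 × C: 2 H
  1 × C: 1 H
  1 × C: no H
  1 × O: no H
  1 × O (charge -1): no H
  1 × S: 1 H
  Total hydrogens = 11.
Net charge -1.
Molecular formula: C15H11O2S-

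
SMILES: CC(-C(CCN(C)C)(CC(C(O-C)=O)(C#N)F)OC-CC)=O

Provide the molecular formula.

C15H25FN2O4

Heavy atoms from the SMILES: 15 C, 1 F, 2 N, 4 O.
Implicit hydrogens by atom environment:
  5 × C: 3 H each → 15
  5 × C: 2 H each → 10
  5 × C: no H
  4 × O: no H
  2 × N: no H
  1 × F: no H
  Total hydrogens = 25.
Molecular formula: C15H25FN2O4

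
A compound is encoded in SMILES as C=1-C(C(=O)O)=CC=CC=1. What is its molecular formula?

Heavy atoms from the SMILES: 7 C, 2 O.
Implicit hydrogens by atom environment:
  5 × C (aromatic): 1 H each → 5
  1 × C (aromatic): no H
  1 × C: no H
  1 × O: 1 H
  1 × O: no H
  Total hydrogens = 6.
Molecular formula: C7H6O2

C7H6O2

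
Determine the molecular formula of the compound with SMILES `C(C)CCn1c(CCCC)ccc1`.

Heavy atoms from the SMILES: 12 C, 1 N.
Implicit hydrogens by atom environment:
  6 × C: 2 H each → 12
  3 × C (aromatic): 1 H each → 3
  2 × C: 3 H each → 6
  1 × C (aromatic): no H
  1 × N (aromatic): no H
  Total hydrogens = 21.
Molecular formula: C12H21N

C12H21N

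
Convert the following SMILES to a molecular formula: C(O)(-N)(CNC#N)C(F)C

C5H10FN3O

Heavy atoms from the SMILES: 5 C, 1 F, 3 N, 1 O.
Implicit hydrogens by atom environment:
  2 × C: no H
  1 × C: 3 H
  1 × C: 2 H
  1 × C: 1 H
  1 × F: no H
  1 × N: 2 H
  1 × N: 1 H
  1 × N: no H
  1 × O: 1 H
  Total hydrogens = 10.
Molecular formula: C5H10FN3O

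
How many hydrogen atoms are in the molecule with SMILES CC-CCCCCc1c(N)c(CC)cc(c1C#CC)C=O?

Hydrogens are implicit in SMILES; fill each atom to its normal valence:
  7 × C: 2 H each → 14
  5 × C (aromatic): no H
  3 × C: 3 H each → 9
  2 × C: no H
  1 × C (aromatic): 1 H
  1 × C: 1 H
  1 × N: 2 H
  1 × O: no H
  Total hydrogens = 27.

27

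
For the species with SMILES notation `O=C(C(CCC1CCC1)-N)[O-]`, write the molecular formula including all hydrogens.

Heavy atoms from the SMILES: 8 C, 1 N, 2 O.
Implicit hydrogens by atom environment:
  5 × C: 2 H each → 10
  2 × C: 1 H each → 2
  1 × C: no H
  1 × N: 2 H
  1 × O: no H
  1 × O (charge -1): no H
  Total hydrogens = 14.
Net charge -1.
Molecular formula: C8H14NO2-

C8H14NO2-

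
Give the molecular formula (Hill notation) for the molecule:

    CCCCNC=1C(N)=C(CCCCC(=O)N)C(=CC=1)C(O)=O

C16H25N3O3

Heavy atoms from the SMILES: 16 C, 3 N, 3 O.
Implicit hydrogens by atom environment:
  7 × C: 2 H each → 14
  4 × C (aromatic): no H
  2 × C (aromatic): 1 H each → 2
  2 × C: no H
  2 × N: 2 H each → 4
  2 × O: no H
  1 × C: 3 H
  1 × N: 1 H
  1 × O: 1 H
  Total hydrogens = 25.
Molecular formula: C16H25N3O3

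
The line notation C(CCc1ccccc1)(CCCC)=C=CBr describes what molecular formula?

Heavy atoms from the SMILES: 1 Br, 15 C.
Implicit hydrogens by atom environment:
  5 × C: 2 H each → 10
  5 × C (aromatic): 1 H each → 5
  2 × C: no H
  1 × Br: no H
  1 × C: 3 H
  1 × C: 1 H
  1 × C (aromatic): no H
  Total hydrogens = 19.
Molecular formula: C15H19Br

C15H19Br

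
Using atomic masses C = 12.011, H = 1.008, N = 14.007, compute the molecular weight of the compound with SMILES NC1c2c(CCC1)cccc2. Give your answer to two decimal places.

Molecular formula: C10H13N.
M = 10×12.011 + 13×1.008 + 1×14.007 = 147.22 g/mol.

147.22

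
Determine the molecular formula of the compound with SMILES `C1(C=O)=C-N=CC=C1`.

Heavy atoms from the SMILES: 6 C, 1 N, 1 O.
Implicit hydrogens by atom environment:
  4 × C (aromatic): 1 H each → 4
  1 × C: 1 H
  1 × C (aromatic): no H
  1 × N (aromatic): no H
  1 × O: no H
  Total hydrogens = 5.
Molecular formula: C6H5NO

C6H5NO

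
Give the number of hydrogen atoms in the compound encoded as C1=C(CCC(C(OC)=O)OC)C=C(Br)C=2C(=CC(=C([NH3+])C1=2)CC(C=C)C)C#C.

27

Hydrogens are implicit in SMILES; fill each atom to its normal valence:
  7 × C (aromatic): no H
  4 × C: 2 H each → 8
  4 × C: 1 H each → 4
  3 × C: 3 H each → 9
  3 × C (aromatic): 1 H each → 3
  3 × O: no H
  2 × C: no H
  1 × Br: no H
  1 × N (charge +1): 3 H
  Total hydrogens = 27.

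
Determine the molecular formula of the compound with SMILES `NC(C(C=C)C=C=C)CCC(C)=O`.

Heavy atoms from the SMILES: 11 C, 1 N, 1 O.
Implicit hydrogens by atom environment:
  4 × C: 2 H each → 8
  4 × C: 1 H each → 4
  2 × C: no H
  1 × C: 3 H
  1 × N: 2 H
  1 × O: no H
  Total hydrogens = 17.
Molecular formula: C11H17NO

C11H17NO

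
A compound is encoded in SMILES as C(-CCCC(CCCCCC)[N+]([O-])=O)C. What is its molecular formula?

Heavy atoms from the SMILES: 12 C, 1 N, 2 O.
Implicit hydrogens by atom environment:
  9 × C: 2 H each → 18
  2 × C: 3 H each → 6
  1 × C: 1 H
  1 × N (charge +1): no H
  1 × O: no H
  1 × O (charge -1): no H
  Total hydrogens = 25.
Molecular formula: C12H25NO2

C12H25NO2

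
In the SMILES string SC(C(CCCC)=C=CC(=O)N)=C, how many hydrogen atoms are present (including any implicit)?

Hydrogens are implicit in SMILES; fill each atom to its normal valence:
  4 × C: 2 H each → 8
  4 × C: no H
  1 × C: 3 H
  1 × C: 1 H
  1 × N: 2 H
  1 × O: no H
  1 × S: 1 H
  Total hydrogens = 15.

15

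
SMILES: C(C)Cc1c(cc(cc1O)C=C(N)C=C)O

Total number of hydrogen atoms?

17

Hydrogens are implicit in SMILES; fill each atom to its normal valence:
  4 × C (aromatic): no H
  3 × C: 2 H each → 6
  2 × C (aromatic): 1 H each → 2
  2 × C: 1 H each → 2
  2 × O: 1 H each → 2
  1 × C: 3 H
  1 × C: no H
  1 × N: 2 H
  Total hydrogens = 17.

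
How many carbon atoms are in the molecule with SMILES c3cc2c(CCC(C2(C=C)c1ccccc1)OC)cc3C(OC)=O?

The symbol for carbon appears 21 times in the SMILES. Lowercase c denotes aromatic carbon and counts toward C.

21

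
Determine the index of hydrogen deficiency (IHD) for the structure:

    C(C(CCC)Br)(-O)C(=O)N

1

Molecular formula from the SMILES: C6H12BrNO2.
DoU = (2C + 2 + N − H − X)/2 = (2·6 + 2 + 1 − 12 − 1)/2 = 2/2 = 1.
(Structurally: 0 ring(s) + 1 π bond(s) = 1.)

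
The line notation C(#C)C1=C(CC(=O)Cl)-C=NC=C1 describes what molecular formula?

C9H6ClNO

Heavy atoms from the SMILES: 9 C, 1 Cl, 1 N, 1 O.
Implicit hydrogens by atom environment:
  3 × C (aromatic): 1 H each → 3
  2 × C (aromatic): no H
  2 × C: no H
  1 × C: 2 H
  1 × C: 1 H
  1 × Cl: no H
  1 × N (aromatic): no H
  1 × O: no H
  Total hydrogens = 6.
Molecular formula: C9H6ClNO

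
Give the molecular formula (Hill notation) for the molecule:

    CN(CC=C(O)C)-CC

Heavy atoms from the SMILES: 7 C, 1 N, 1 O.
Implicit hydrogens by atom environment:
  3 × C: 3 H each → 9
  2 × C: 2 H each → 4
  1 × C: 1 H
  1 × C: no H
  1 × N: no H
  1 × O: 1 H
  Total hydrogens = 15.
Molecular formula: C7H15NO

C7H15NO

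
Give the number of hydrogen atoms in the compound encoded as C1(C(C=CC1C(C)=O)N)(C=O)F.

Hydrogens are implicit in SMILES; fill each atom to its normal valence:
  5 × C: 1 H each → 5
  2 × C: no H
  2 × O: no H
  1 × C: 3 H
  1 × F: no H
  1 × N: 2 H
  Total hydrogens = 10.

10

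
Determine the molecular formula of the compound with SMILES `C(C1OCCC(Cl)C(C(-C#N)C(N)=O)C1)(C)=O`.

Heavy atoms from the SMILES: 11 C, 1 Cl, 2 N, 3 O.
Implicit hydrogens by atom environment:
  4 × C: 1 H each → 4
  3 × C: 2 H each → 6
  3 × C: no H
  3 × O: no H
  1 × C: 3 H
  1 × Cl: no H
  1 × N: 2 H
  1 × N: no H
  Total hydrogens = 15.
Molecular formula: C11H15ClN2O3

C11H15ClN2O3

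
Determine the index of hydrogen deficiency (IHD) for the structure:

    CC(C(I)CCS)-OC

Molecular formula from the SMILES: C6H13IOS.
DoU = (2C + 2 + N − H − X)/2 = (2·6 + 2 + 0 − 13 − 1)/2 = 0/2 = 0.
(Structurally: 0 ring(s) + 0 π bond(s) = 0.)

0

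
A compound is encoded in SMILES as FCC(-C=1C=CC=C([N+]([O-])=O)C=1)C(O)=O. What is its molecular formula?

C9H8FNO4

Heavy atoms from the SMILES: 9 C, 1 F, 1 N, 4 O.
Implicit hydrogens by atom environment:
  4 × C (aromatic): 1 H each → 4
  2 × C (aromatic): no H
  2 × O: no H
  1 × C: 2 H
  1 × C: 1 H
  1 × C: no H
  1 × F: no H
  1 × N (charge +1): no H
  1 × O: 1 H
  1 × O (charge -1): no H
  Total hydrogens = 8.
Molecular formula: C9H8FNO4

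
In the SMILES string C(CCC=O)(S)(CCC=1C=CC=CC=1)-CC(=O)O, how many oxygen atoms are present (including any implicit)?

3

The symbol for oxygen appears 3 times in the SMILES.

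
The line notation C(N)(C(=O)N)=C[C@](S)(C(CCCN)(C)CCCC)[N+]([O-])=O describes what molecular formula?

Heavy atoms from the SMILES: 13 C, 4 N, 3 O, 1 S.
Implicit hydrogens by atom environment:
  6 × C: 2 H each → 12
  4 × C: no H
  3 × N: 2 H each → 6
  2 × C: 3 H each → 6
  2 × O: no H
  1 × C: 1 H
  1 × N (charge +1): no H
  1 × O (charge -1): no H
  1 × S: 1 H
  Total hydrogens = 26.
Molecular formula: C13H26N4O3S

C13H26N4O3S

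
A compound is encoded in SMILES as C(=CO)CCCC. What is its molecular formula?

C6H12O

Heavy atoms from the SMILES: 6 C, 1 O.
Implicit hydrogens by atom environment:
  3 × C: 2 H each → 6
  2 × C: 1 H each → 2
  1 × C: 3 H
  1 × O: 1 H
  Total hydrogens = 12.
Molecular formula: C6H12O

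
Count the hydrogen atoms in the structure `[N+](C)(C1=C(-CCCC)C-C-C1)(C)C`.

24

Hydrogens are implicit in SMILES; fill each atom to its normal valence:
  6 × C: 2 H each → 12
  4 × C: 3 H each → 12
  2 × C: no H
  1 × N (charge +1): no H
  Total hydrogens = 24.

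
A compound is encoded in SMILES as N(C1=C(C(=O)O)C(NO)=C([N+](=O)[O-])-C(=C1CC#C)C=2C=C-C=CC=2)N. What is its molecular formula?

Heavy atoms from the SMILES: 16 C, 4 N, 5 O.
Implicit hydrogens by atom environment:
  7 × C (aromatic): no H
  5 × C (aromatic): 1 H each → 5
  2 × C: no H
  2 × N: 1 H each → 2
  2 × O: 1 H each → 2
  2 × O: no H
  1 × C: 2 H
  1 × C: 1 H
  1 × N: 2 H
  1 × N (charge +1): no H
  1 × O (charge -1): no H
  Total hydrogens = 14.
Molecular formula: C16H14N4O5

C16H14N4O5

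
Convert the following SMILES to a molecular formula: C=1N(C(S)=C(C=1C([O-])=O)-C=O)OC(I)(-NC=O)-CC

C10H10IN2O5S-

Heavy atoms from the SMILES: 10 C, 1 I, 2 N, 5 O, 1 S.
Implicit hydrogens by atom environment:
  4 × O: no H
  3 × C (aromatic): no H
  2 × C: 1 H each → 2
  2 × C: no H
  1 × C: 3 H
  1 × C: 2 H
  1 × C (aromatic): 1 H
  1 × I: no H
  1 × N: 1 H
  1 × N (aromatic): no H
  1 × O (charge -1): no H
  1 × S: 1 H
  Total hydrogens = 10.
Net charge -1.
Molecular formula: C10H10IN2O5S-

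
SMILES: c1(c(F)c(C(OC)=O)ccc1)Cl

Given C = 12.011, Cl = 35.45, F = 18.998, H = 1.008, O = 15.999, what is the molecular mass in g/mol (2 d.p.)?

188.58

Molecular formula: C8H6ClFO2.
M = 8×12.011 + 1×35.45 + 1×18.998 + 6×1.008 + 2×15.999 = 188.58 g/mol.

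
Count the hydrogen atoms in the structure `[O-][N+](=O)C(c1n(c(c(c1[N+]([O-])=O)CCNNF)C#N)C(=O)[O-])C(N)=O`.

Hydrogens are implicit in SMILES; fill each atom to its normal valence:
  4 × C (aromatic): no H
  4 × O: no H
  3 × C: no H
  3 × O (charge -1): no H
  2 × C: 2 H each → 4
  2 × N: 1 H each → 2
  2 × N (charge +1): no H
  1 × C: 1 H
  1 × F: no H
  1 × N: 2 H
  1 × N (aromatic): no H
  1 × N: no H
  Total hydrogens = 9.

9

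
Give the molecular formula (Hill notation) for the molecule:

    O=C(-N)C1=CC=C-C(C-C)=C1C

Heavy atoms from the SMILES: 10 C, 1 N, 1 O.
Implicit hydrogens by atom environment:
  3 × C (aromatic): 1 H each → 3
  3 × C (aromatic): no H
  2 × C: 3 H each → 6
  1 × C: 2 H
  1 × C: no H
  1 × N: 2 H
  1 × O: no H
  Total hydrogens = 13.
Molecular formula: C10H13NO

C10H13NO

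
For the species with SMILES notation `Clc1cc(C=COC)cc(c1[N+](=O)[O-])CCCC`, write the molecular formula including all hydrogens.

Heavy atoms from the SMILES: 13 C, 1 Cl, 1 N, 3 O.
Implicit hydrogens by atom environment:
  4 × C (aromatic): no H
  3 × C: 2 H each → 6
  2 × C: 3 H each → 6
  2 × C (aromatic): 1 H each → 2
  2 × C: 1 H each → 2
  2 × O: no H
  1 × Cl: no H
  1 × N (charge +1): no H
  1 × O (charge -1): no H
  Total hydrogens = 16.
Molecular formula: C13H16ClNO3

C13H16ClNO3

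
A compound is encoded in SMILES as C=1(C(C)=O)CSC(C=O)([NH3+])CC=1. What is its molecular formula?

Heavy atoms from the SMILES: 8 C, 1 N, 2 O, 1 S.
Implicit hydrogens by atom environment:
  3 × C: no H
  2 × C: 2 H each → 4
  2 × C: 1 H each → 2
  2 × O: no H
  1 × C: 3 H
  1 × N (charge +1): 3 H
  1 × S: no H
  Total hydrogens = 12.
Net charge +1.
Molecular formula: C8H12NO2S+

C8H12NO2S+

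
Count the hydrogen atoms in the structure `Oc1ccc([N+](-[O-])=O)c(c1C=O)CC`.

9

Hydrogens are implicit in SMILES; fill each atom to its normal valence:
  4 × C (aromatic): no H
  2 × C (aromatic): 1 H each → 2
  2 × O: no H
  1 × C: 3 H
  1 × C: 2 H
  1 × C: 1 H
  1 × N (charge +1): no H
  1 × O: 1 H
  1 × O (charge -1): no H
  Total hydrogens = 9.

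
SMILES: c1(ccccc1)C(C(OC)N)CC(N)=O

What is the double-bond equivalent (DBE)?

5

Molecular formula from the SMILES: C11H16N2O2.
DoU = (2C + 2 + N − H − X)/2 = (2·11 + 2 + 2 − 16 − 0)/2 = 10/2 = 5.
(Structurally: 1 ring(s) + 4 π bond(s) = 5.)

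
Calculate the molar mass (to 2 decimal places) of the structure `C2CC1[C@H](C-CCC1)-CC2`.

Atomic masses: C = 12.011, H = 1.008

Molecular formula: C10H18.
M = 10×12.011 + 18×1.008 = 138.25 g/mol.

138.25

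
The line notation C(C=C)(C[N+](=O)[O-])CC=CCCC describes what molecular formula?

Heavy atoms from the SMILES: 10 C, 1 N, 2 O.
Implicit hydrogens by atom environment:
  5 × C: 2 H each → 10
  4 × C: 1 H each → 4
  1 × C: 3 H
  1 × N (charge +1): no H
  1 × O: no H
  1 × O (charge -1): no H
  Total hydrogens = 17.
Molecular formula: C10H17NO2

C10H17NO2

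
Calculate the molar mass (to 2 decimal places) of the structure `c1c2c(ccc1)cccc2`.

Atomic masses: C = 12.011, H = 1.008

128.17

Molecular formula: C10H8.
M = 10×12.011 + 8×1.008 = 128.17 g/mol.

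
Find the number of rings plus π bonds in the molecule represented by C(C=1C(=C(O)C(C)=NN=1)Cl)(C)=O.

5

Molecular formula from the SMILES: C7H7ClN2O2.
DoU = (2C + 2 + N − H − X)/2 = (2·7 + 2 + 2 − 7 − 1)/2 = 10/2 = 5.
(Structurally: 1 ring(s) + 4 π bond(s) = 5.)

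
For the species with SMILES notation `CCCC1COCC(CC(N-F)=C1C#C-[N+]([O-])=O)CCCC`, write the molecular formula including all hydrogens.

C16H25FN2O3

Heavy atoms from the SMILES: 16 C, 1 F, 2 N, 3 O.
Implicit hydrogens by atom environment:
  8 × C: 2 H each → 16
  4 × C: no H
  2 × C: 3 H each → 6
  2 × C: 1 H each → 2
  2 × O: no H
  1 × F: no H
  1 × N: 1 H
  1 × N (charge +1): no H
  1 × O (charge -1): no H
  Total hydrogens = 25.
Molecular formula: C16H25FN2O3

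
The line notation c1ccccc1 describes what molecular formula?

Heavy atoms from the SMILES: 6 C.
Implicit hydrogens by atom environment:
  6 × C (aromatic): 1 H each → 6
  Total hydrogens = 6.
Molecular formula: C6H6

C6H6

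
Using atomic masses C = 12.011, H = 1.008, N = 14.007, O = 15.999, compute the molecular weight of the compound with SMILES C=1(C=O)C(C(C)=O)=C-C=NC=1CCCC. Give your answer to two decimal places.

Molecular formula: C12H15NO2.
M = 12×12.011 + 15×1.008 + 1×14.007 + 2×15.999 = 205.26 g/mol.

205.26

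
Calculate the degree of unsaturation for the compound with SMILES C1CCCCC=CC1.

Molecular formula from the SMILES: C8H14.
DoU = (2C + 2 + N − H − X)/2 = (2·8 + 2 + 0 − 14 − 0)/2 = 4/2 = 2.
(Structurally: 1 ring(s) + 1 π bond(s) = 2.)

2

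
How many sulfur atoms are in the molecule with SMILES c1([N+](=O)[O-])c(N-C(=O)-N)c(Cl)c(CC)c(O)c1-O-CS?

The symbol for sulfur appears 1 time in the SMILES.

1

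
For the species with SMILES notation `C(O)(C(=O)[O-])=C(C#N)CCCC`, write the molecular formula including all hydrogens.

C8H10NO3-

Heavy atoms from the SMILES: 8 C, 1 N, 3 O.
Implicit hydrogens by atom environment:
  4 × C: no H
  3 × C: 2 H each → 6
  1 × C: 3 H
  1 × N: no H
  1 × O: 1 H
  1 × O: no H
  1 × O (charge -1): no H
  Total hydrogens = 10.
Net charge -1.
Molecular formula: C8H10NO3-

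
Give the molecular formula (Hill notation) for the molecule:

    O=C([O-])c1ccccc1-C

Heavy atoms from the SMILES: 8 C, 2 O.
Implicit hydrogens by atom environment:
  4 × C (aromatic): 1 H each → 4
  2 × C (aromatic): no H
  1 × C: 3 H
  1 × C: no H
  1 × O: no H
  1 × O (charge -1): no H
  Total hydrogens = 7.
Net charge -1.
Molecular formula: C8H7O2-

C8H7O2-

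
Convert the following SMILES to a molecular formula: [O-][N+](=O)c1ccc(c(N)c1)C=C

C8H8N2O2

Heavy atoms from the SMILES: 8 C, 2 N, 2 O.
Implicit hydrogens by atom environment:
  3 × C (aromatic): 1 H each → 3
  3 × C (aromatic): no H
  1 × C: 2 H
  1 × C: 1 H
  1 × N: 2 H
  1 × N (charge +1): no H
  1 × O: no H
  1 × O (charge -1): no H
  Total hydrogens = 8.
Molecular formula: C8H8N2O2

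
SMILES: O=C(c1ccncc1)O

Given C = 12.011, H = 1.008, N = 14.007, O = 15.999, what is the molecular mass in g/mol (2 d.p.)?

123.11

Molecular formula: C6H5NO2.
M = 6×12.011 + 5×1.008 + 1×14.007 + 2×15.999 = 123.11 g/mol.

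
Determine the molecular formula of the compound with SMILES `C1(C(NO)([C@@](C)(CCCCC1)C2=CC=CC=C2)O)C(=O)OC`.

Heavy atoms from the SMILES: 17 C, 1 N, 4 O.
Implicit hydrogens by atom environment:
  5 × C: 2 H each → 10
  5 × C (aromatic): 1 H each → 5
  3 × C: no H
  2 × C: 3 H each → 6
  2 × O: 1 H each → 2
  2 × O: no H
  1 × C: 1 H
  1 × C (aromatic): no H
  1 × N: 1 H
  Total hydrogens = 25.
Molecular formula: C17H25NO4

C17H25NO4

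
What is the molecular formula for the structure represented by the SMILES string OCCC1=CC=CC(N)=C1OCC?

C10H15NO2

Heavy atoms from the SMILES: 10 C, 1 N, 2 O.
Implicit hydrogens by atom environment:
  3 × C: 2 H each → 6
  3 × C (aromatic): 1 H each → 3
  3 × C (aromatic): no H
  1 × C: 3 H
  1 × N: 2 H
  1 × O: 1 H
  1 × O: no H
  Total hydrogens = 15.
Molecular formula: C10H15NO2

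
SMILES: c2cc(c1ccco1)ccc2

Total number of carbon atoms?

10

The symbol for carbon appears 10 times in the SMILES. Lowercase c denotes aromatic carbon and counts toward C.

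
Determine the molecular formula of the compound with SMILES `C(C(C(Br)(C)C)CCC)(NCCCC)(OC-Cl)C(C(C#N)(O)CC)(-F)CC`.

Heavy atoms from the SMILES: 1 Br, 20 C, 1 Cl, 1 F, 2 N, 2 O.
Implicit hydrogens by atom environment:
  8 × C: 2 H each → 16
  6 × C: 3 H each → 18
  5 × C: no H
  1 × Br: no H
  1 × C: 1 H
  1 × Cl: no H
  1 × F: no H
  1 × N: 1 H
  1 × N: no H
  1 × O: 1 H
  1 × O: no H
  Total hydrogens = 37.
Molecular formula: C20H37BrClFN2O2

C20H37BrClFN2O2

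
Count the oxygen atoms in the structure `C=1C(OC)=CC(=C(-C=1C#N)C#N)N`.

1

The symbol for oxygen appears 1 time in the SMILES.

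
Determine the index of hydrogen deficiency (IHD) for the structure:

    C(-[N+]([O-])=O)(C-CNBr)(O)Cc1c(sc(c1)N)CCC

4

Molecular formula from the SMILES: C11H18BrN3O3S.
DoU = (2C + 2 + N − H − X)/2 = (2·11 + 2 + 3 − 18 − 1)/2 = 8/2 = 4.
(Structurally: 1 ring(s) + 3 π bond(s) = 4.)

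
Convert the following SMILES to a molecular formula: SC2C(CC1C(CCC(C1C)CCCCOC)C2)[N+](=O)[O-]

C16H29NO3S

Heavy atoms from the SMILES: 16 C, 1 N, 3 O, 1 S.
Implicit hydrogens by atom environment:
  8 × C: 2 H each → 16
  6 × C: 1 H each → 6
  2 × C: 3 H each → 6
  2 × O: no H
  1 × N (charge +1): no H
  1 × O (charge -1): no H
  1 × S: 1 H
  Total hydrogens = 29.
Molecular formula: C16H29NO3S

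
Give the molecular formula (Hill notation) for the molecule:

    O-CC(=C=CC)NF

Heavy atoms from the SMILES: 5 C, 1 F, 1 N, 1 O.
Implicit hydrogens by atom environment:
  2 × C: no H
  1 × C: 3 H
  1 × C: 2 H
  1 × C: 1 H
  1 × F: no H
  1 × N: 1 H
  1 × O: 1 H
  Total hydrogens = 8.
Molecular formula: C5H8FNO

C5H8FNO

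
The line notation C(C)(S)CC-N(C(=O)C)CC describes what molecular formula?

Heavy atoms from the SMILES: 8 C, 1 N, 1 O, 1 S.
Implicit hydrogens by atom environment:
  3 × C: 3 H each → 9
  3 × C: 2 H each → 6
  1 × C: 1 H
  1 × C: no H
  1 × N: no H
  1 × O: no H
  1 × S: 1 H
  Total hydrogens = 17.
Molecular formula: C8H17NOS

C8H17NOS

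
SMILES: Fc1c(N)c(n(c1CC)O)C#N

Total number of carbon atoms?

The symbol for carbon appears 7 times in the SMILES. Lowercase c denotes aromatic carbon and counts toward C.

7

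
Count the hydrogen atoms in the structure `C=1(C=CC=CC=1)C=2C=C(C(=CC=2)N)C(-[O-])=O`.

10

Hydrogens are implicit in SMILES; fill each atom to its normal valence:
  8 × C (aromatic): 1 H each → 8
  4 × C (aromatic): no H
  1 × C: no H
  1 × N: 2 H
  1 × O: no H
  1 × O (charge -1): no H
  Total hydrogens = 10.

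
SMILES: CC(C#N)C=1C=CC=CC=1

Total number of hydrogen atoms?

Hydrogens are implicit in SMILES; fill each atom to its normal valence:
  5 × C (aromatic): 1 H each → 5
  1 × C: 3 H
  1 × C: 1 H
  1 × C (aromatic): no H
  1 × C: no H
  1 × N: no H
  Total hydrogens = 9.

9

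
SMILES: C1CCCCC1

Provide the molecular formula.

Heavy atoms from the SMILES: 6 C.
Implicit hydrogens by atom environment:
  6 × C: 2 H each → 12
  Total hydrogens = 12.
Molecular formula: C6H12

C6H12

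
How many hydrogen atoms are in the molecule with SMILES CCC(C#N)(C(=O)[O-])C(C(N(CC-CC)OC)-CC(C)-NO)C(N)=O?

Hydrogens are implicit in SMILES; fill each atom to its normal valence:
  5 × C: 2 H each → 10
  4 × C: 3 H each → 12
  4 × C: no H
  3 × C: 1 H each → 3
  3 × O: no H
  2 × N: no H
  1 × N: 2 H
  1 × N: 1 H
  1 × O: 1 H
  1 × O (charge -1): no H
  Total hydrogens = 29.

29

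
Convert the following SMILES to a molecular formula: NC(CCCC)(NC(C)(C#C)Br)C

C10H19BrN2

Heavy atoms from the SMILES: 1 Br, 10 C, 2 N.
Implicit hydrogens by atom environment:
  3 × C: 3 H each → 9
  3 × C: 2 H each → 6
  3 × C: no H
  1 × Br: no H
  1 × C: 1 H
  1 × N: 2 H
  1 × N: 1 H
  Total hydrogens = 19.
Molecular formula: C10H19BrN2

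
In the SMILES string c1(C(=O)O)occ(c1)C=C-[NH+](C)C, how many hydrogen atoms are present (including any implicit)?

Hydrogens are implicit in SMILES; fill each atom to its normal valence:
  2 × C: 3 H each → 6
  2 × C (aromatic): 1 H each → 2
  2 × C: 1 H each → 2
  2 × C (aromatic): no H
  1 × C: no H
  1 × N (charge +1): 1 H
  1 × O: 1 H
  1 × O (aromatic): no H
  1 × O: no H
  Total hydrogens = 12.

12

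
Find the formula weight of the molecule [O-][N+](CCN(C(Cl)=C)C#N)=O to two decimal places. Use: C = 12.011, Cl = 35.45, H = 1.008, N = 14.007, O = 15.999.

Molecular formula: C5H6ClN3O2.
M = 5×12.011 + 1×35.45 + 6×1.008 + 3×14.007 + 2×15.999 = 175.57 g/mol.

175.57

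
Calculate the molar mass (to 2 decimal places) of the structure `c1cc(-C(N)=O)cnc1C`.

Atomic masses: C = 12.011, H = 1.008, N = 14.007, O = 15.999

Molecular formula: C7H8N2O.
M = 7×12.011 + 8×1.008 + 2×14.007 + 1×15.999 = 136.15 g/mol.

136.15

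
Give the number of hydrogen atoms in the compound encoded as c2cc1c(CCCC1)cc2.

12

Hydrogens are implicit in SMILES; fill each atom to its normal valence:
  4 × C: 2 H each → 8
  4 × C (aromatic): 1 H each → 4
  2 × C (aromatic): no H
  Total hydrogens = 12.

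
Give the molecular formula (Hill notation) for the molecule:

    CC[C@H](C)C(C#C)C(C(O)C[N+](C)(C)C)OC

Heavy atoms from the SMILES: 14 C, 1 N, 2 O.
Implicit hydrogens by atom environment:
  6 × C: 3 H each → 18
  5 × C: 1 H each → 5
  2 × C: 2 H each → 4
  1 × C: no H
  1 × N (charge +1): no H
  1 × O: 1 H
  1 × O: no H
  Total hydrogens = 28.
Net charge +1.
Molecular formula: C14H28NO2+

C14H28NO2+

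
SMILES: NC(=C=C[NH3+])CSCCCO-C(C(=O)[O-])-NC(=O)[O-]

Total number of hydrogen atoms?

Hydrogens are implicit in SMILES; fill each atom to its normal valence:
  4 × C: 2 H each → 8
  4 × C: no H
  3 × O: no H
  2 × C: 1 H each → 2
  2 × O (charge -1): no H
  1 × N (charge +1): 3 H
  1 × N: 2 H
  1 × N: 1 H
  1 × S: no H
  Total hydrogens = 16.

16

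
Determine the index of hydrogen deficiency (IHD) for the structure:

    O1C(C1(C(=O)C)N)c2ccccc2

Molecular formula from the SMILES: C10H11NO2.
DoU = (2C + 2 + N − H − X)/2 = (2·10 + 2 + 1 − 11 − 0)/2 = 12/2 = 6.
(Structurally: 2 ring(s) + 4 π bond(s) = 6.)

6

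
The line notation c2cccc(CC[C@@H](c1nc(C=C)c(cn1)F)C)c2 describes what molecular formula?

Heavy atoms from the SMILES: 16 C, 1 F, 2 N.
Implicit hydrogens by atom environment:
  6 × C (aromatic): 1 H each → 6
  4 × C (aromatic): no H
  3 × C: 2 H each → 6
  2 × C: 1 H each → 2
  2 × N (aromatic): no H
  1 × C: 3 H
  1 × F: no H
  Total hydrogens = 17.
Molecular formula: C16H17FN2

C16H17FN2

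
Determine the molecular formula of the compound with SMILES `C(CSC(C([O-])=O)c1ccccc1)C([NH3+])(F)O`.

Heavy atoms from the SMILES: 11 C, 1 F, 1 N, 3 O, 1 S.
Implicit hydrogens by atom environment:
  5 × C (aromatic): 1 H each → 5
  2 × C: 2 H each → 4
  2 × C: no H
  1 × C: 1 H
  1 × C (aromatic): no H
  1 × F: no H
  1 × N (charge +1): 3 H
  1 × O: 1 H
  1 × O: no H
  1 × O (charge -1): no H
  1 × S: no H
  Total hydrogens = 14.
Molecular formula: C11H14FNO3S

C11H14FNO3S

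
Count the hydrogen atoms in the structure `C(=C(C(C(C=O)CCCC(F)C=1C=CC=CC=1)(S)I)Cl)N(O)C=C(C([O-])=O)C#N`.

18

Hydrogens are implicit in SMILES; fill each atom to its normal valence:
  5 × C: 1 H each → 5
  5 × C (aromatic): 1 H each → 5
  5 × C: no H
  3 × C: 2 H each → 6
  2 × N: no H
  2 × O: no H
  1 × C (aromatic): no H
  1 × Cl: no H
  1 × F: no H
  1 × I: no H
  1 × O: 1 H
  1 × O (charge -1): no H
  1 × S: 1 H
  Total hydrogens = 18.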